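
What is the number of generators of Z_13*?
Number of primitive roots mod 13 = φ(12) = 4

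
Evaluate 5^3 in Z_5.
5 ≡ 0 (mod 5). 3 = 2 + 1 (binary 11). Repeated squaring mod 5: 0^1 ≡ 0; 0^2 ≡ 0² = 0 ≡ 0. Multiply: 5^3 ≡ 0^2 × 0^1 ≡ 0 × 0 (mod 5): 0 × 0 = 0 ≡ 0. So 5^3 ≡ 0 (mod 5).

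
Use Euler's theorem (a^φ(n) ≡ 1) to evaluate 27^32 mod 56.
By Euler: 27^{24} ≡ 1 (mod 56) since gcd(27, 56) = 1. 32 = 1×24 + 8. So 27^{32} ≡ 27^{8} ≡ 1 (mod 56)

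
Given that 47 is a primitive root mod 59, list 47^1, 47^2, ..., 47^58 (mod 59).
g^1, g^2, ..., g^{58} mod 59: {47, 26, 42, 27, 30, 53, 13, 21, 43, 15, 56, 36, 40, 51, 37, 28, 18, 20, 55, 48, 14, 9, 10, 57, 24, 7, 34, 5, 58, 12, 33, 17, 32, 29, 6, 46, 38, 16, 44, 3, 23, 19, 8, 22, 31, 41, 39, 4, 11, 45, 50, 49, 2, 35, 52, 25, 54, 1}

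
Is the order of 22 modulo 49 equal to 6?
No, the actual order is 7, not 6.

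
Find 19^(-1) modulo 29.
26

Using Extended Euclidean Algorithm:
gcd(19, 29) = 1
Bezout coefficients: 19 × -3 + 29 × 2 = 1
So 19 × -3 ≡ 1 (mod 29)
The inverse is -3 mod 29 = 26
Verification: 19 × 26 = 494 = 17 × 29 + 1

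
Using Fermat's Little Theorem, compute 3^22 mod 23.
By Fermat's Little Theorem, 3^{22} ≡ 1 (mod 23) since 23 is prime and gcd(3, 23) = 1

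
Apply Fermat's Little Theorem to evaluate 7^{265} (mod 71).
34

By Fermat's Little Theorem, a^(p-1) ≡ 1 (mod p) for prime p and gcd(a, p) = 1
Here p = 71, so 7^70 ≡ 1 (mod 71)
We can reduce the exponent: 265 mod 70 = 55
So 7^265 ≡ 7^55 (mod 71)
Computing: 7^55 mod 71 = 34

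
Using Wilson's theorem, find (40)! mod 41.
By Wilson's theorem, (40)! ≡ -1 ≡ 40 (mod 41)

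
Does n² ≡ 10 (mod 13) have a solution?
By Euler's criterion: 10^{6} ≡ 1 (mod 13). Since this equals 1, 10 is a QR.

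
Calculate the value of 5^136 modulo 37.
Using Fermat: 5^{36} ≡ 1 (mod 37). 136 ≡ 28 (mod 36). So 5^{136} ≡ 5^{28} ≡ 7 (mod 37)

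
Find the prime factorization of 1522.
2 × 761

Divide by primes starting from smallest:
1522 ÷ 2 = 761
761 ÷ 761 = 1

1522 = 2 × 761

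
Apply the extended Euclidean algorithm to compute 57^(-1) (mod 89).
Extended GCD: 57(25) + 89(-16) = 1. So 57^(-1) ≡ 25 ≡ 25 (mod 89). Verify: 57 × 25 = 1425 ≡ 1 (mod 89)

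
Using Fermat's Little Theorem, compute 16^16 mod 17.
By Fermat's Little Theorem, 16^{16} ≡ 1 (mod 17) since 17 is prime and gcd(16, 17) = 1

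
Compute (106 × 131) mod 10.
6

(106 × 131) = 13886
13886 mod 10 = 6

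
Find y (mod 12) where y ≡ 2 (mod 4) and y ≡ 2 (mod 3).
M = 4 × 3 = 12. M₁ = 3, y₁ ≡ 3 (mod 4). M₂ = 4, y₂ ≡ 1 (mod 3). y = 2×3×3 + 2×4×1 ≡ 2 (mod 12)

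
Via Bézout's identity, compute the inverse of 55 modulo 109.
Extended GCD: 55(2) + 109(-1) = 1. So 55^(-1) ≡ 2 ≡ 2 (mod 109). Verify: 55 × 2 = 110 ≡ 1 (mod 109)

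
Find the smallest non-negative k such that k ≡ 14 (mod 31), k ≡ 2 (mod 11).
200

Using the Chinese Remainder Theorem:
M = product of moduli = 341
For equation 1: M_1 = 11, 11 ≡ 11 (mod 31), inverse of 11 mod 31 is 17 (check: 11 × 17 = 187 ≡ 1 (mod 31))
For equation 2: M_2 = 31, 31 ≡ 9 (mod 11), inverse of 31 mod 11 is 5 (check: 9 × 5 = 45 ≡ 1 (mod 11))
Combine: k ≡ Σ r_i×M_i×(M_i⁻¹ mod m_i) = 14×11×17 + 2×31×5 = 2618 + 310 = 2928
2928 mod 341 = 200
k ≡ 200 (mod 341)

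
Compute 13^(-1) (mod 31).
13^(-1) ≡ 12 (mod 31). Verification: 13 × 12 = 156 ≡ 1 (mod 31)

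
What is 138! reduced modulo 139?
By Wilson's theorem, (138)! ≡ -1 ≡ 138 (mod 139)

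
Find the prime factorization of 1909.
23 × 83

Divide by primes starting from smallest:
1909 ÷ 23 = 83
83 ÷ 83 = 1

1909 = 23 × 83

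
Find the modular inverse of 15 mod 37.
15^(-1) ≡ 5 (mod 37). Verification: 15 × 5 = 75 ≡ 1 (mod 37)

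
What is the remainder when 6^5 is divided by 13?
5 = 4 + 1 (binary 101). Repeated squaring mod 13: 6^1 ≡ 6; 6^2 ≡ 6² = 36 ≡ 10; 6^4 ≡ 10² = 100 ≡ 9. Multiply: 6^5 = 6^4 × 6^1 ≡ 9 × 6 (mod 13): 9 × 6 = 54 ≡ 2. So 6^5 ≡ 2 (mod 13).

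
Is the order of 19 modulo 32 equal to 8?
Yes, ord_32(19) = 8.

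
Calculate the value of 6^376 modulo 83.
Using Fermat: 6^{82} ≡ 1 (mod 83). 376 ≡ 48 (mod 82). So 6^{376} ≡ 6^{48} ≡ 23 (mod 83)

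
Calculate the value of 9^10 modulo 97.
10 = 8 + 2 (binary 1010). Repeated squaring mod 97: 9^1 ≡ 9; 9^2 ≡ 9² = 81 ≡ 81; 9^4 ≡ 81² = 6561 ≡ 62; 9^8 ≡ 62² = 3844 ≡ 61. Multiply: 9^10 = 9^8 × 9^2 ≡ 61 × 81 (mod 97): 61 × 81 = 4941 ≡ 91. So 9^10 ≡ 91 (mod 97).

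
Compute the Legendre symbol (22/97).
(22/97) = 22^{48} mod 97 = 1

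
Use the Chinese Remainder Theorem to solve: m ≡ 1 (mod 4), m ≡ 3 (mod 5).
M = 4 × 5 = 20. M₁ = 5, y₁ ≡ 1 (mod 4). M₂ = 4, y₂ ≡ 4 (mod 5). m = 1×5×1 + 3×4×4 ≡ 13 (mod 20)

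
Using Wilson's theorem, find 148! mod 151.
(150)! = (148)! × (149) × (150) ≡ -1 (mod 151). So (148)! ≡ -1 × [(150)(149)]^(-1) ≡ 75 (mod 151)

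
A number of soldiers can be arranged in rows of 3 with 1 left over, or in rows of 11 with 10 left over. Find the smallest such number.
M = 3 × 11 = 33. M₁ = 11, y₁ ≡ 2 (mod 3). M₂ = 3, y₂ ≡ 4 (mod 11). x = 1×11×2 + 10×3×4 ≡ 10 (mod 33). The smallest positive such number is 10.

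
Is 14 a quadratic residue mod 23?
By Euler's criterion: 14^{11} ≡ 22 (mod 23). Since this equals -1 (≡ 22), 14 is not a QR.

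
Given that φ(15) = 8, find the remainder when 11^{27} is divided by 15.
By Euler: 11^{8} ≡ 1 (mod 15) since gcd(11, 15) = 1. 27 = 3×8 + 3. So 11^{27} ≡ 11^{3} ≡ 11 (mod 15)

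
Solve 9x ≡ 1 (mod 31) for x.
9^(-1) ≡ 7 (mod 31). Verification: 9 × 7 = 63 ≡ 1 (mod 31)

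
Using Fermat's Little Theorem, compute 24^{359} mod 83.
20

By Fermat's Little Theorem, a^(p-1) ≡ 1 (mod p) for prime p and gcd(a, p) = 1
Here p = 83, so 24^82 ≡ 1 (mod 83)
We can reduce the exponent: 359 mod 82 = 31
So 24^359 ≡ 24^31 (mod 83)
Computing: 24^31 mod 83 = 20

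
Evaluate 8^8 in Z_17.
8 = 8 (binary 1000). Repeated squaring mod 17: 8^1 ≡ 8; 8^2 ≡ 8² = 64 ≡ 13; 8^4 ≡ 13² = 169 ≡ 16; 8^8 ≡ 16² = 256 ≡ 1. So 8^8 ≡ 1 (mod 17).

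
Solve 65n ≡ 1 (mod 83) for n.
65^(-1) ≡ 23 (mod 83). Verification: 65 × 23 = 1495 ≡ 1 (mod 83)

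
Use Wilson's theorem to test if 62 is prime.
(61)! mod 62 = 0. Since 0 ≢ -1 (mod 62), 62 is not prime.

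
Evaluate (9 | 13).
(9/13) = 9^{6} mod 13 = 1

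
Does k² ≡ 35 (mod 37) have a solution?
By Euler's criterion: 35^{18} ≡ 36 (mod 37). Since this equals -1 (≡ 36), 35 is not a QR.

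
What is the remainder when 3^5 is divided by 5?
5 = 4 + 1 (binary 101). Repeated squaring mod 5: 3^1 ≡ 3; 3^2 ≡ 3² = 9 ≡ 4; 3^4 ≡ 4² = 16 ≡ 1. Multiply: 3^5 = 3^4 × 3^1 ≡ 1 × 3 (mod 5): 1 × 3 = 3 ≡ 3. So 3^5 ≡ 3 (mod 5).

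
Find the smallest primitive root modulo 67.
p - 1 = 66 has prime divisors 2, 3, 11. h is a primitive root mod 67 iff h^(66/q) ≢ 1 (mod 67) for each such q.
h = 2: 2^33 ≡ 66, 2^22 ≡ 37, 2^6 ≡ 64 (mod 67); none is 1, so 2 has order 66 and is a primitive root.
The smallest primitive root mod 67 is g = 2.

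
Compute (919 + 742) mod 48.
29

(919 + 742) = 1661
1661 mod 48 = 29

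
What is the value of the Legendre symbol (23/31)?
(23/31) = 23^{15} mod 31 = -1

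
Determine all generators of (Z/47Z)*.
Primitive roots mod 47: {5, 10, 11, 13, 15, 19, 20, 22, 23, 26, 29, 30, 31, 33, 35, 38, 39, 40, 41, 43, 44, 45}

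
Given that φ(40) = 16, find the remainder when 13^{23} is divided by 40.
By Euler: 13^{16} ≡ 1 (mod 40) since gcd(13, 40) = 1. 23 = 1×16 + 7. So 13^{23} ≡ 13^{7} ≡ 37 (mod 40)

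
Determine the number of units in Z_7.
6

Prime factorization: 7 = 7
Using the formula φ(n) = n × Π(1 - 1/p) for each prime factor p:
φ(7) = 7 × (1 - 1/7)
φ(7) = 6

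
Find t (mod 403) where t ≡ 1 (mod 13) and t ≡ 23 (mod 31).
M = 13 × 31 = 403. M₁ = 31, y₁ ≡ 8 (mod 13). M₂ = 13, y₂ ≡ 12 (mod 31). t = 1×31×8 + 23×13×12 ≡ 209 (mod 403)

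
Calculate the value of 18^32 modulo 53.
Using repeated squaring. 32 = 32 (binary 100000). Repeated squaring mod 53: 18^1 ≡ 18; 18^2 ≡ 18² = 324 ≡ 6; 18^4 ≡ 6² = 36 ≡ 36; 18^8 ≡ 36² = 1296 ≡ 24; 18^16 ≡ 24² = 576 ≡ 46; 18^32 ≡ 46² = 2116 ≡ 49. So 18^32 ≡ 49 (mod 53).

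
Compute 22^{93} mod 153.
37

Using successive squaring:
Binary expansion of 93: 1011101
Powers of 22 mod 153 (each is the square of the previous):
  22^1 ≡ 22 (mod 153)
  22^2 ≡ 22² = 484 ≡ 25 (mod 153)
  22^4 ≡ 25² = 625 ≡ 13 (mod 153)
  22^8 ≡ 13² = 169 ≡ 16 (mod 153)
  22^16 ≡ 16² = 256 ≡ 103 (mod 153)
  22^32 ≡ 103² = 10609 ≡ 52 (mod 153)
  22^64 ≡ 52² = 2704 ≡ 103 (mod 153)
93 = 64 + 16 + 8 + 4 + 1, so 22^93 = 22^64 × 22^16 × 22^8 × 22^4 × 22^1 ≡ 103 × 103 × 16 × 13 × 22 (mod 153)
Multiplying step by step:
  103 × 103 = 10609 ≡ 52 (mod 153)
  52 × 16 = 832 ≡ 67 (mod 153)
  67 × 13 = 871 ≡ 106 (mod 153)
  106 × 22 = 2332 ≡ 37 (mod 153)
Result: 22^93 ≡ 37 (mod 153)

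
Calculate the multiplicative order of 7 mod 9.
Powers of 7 mod 9: 7^1≡7, 7^2≡4, 7^3≡1. Order = 3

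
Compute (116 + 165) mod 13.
8

(116 + 165) = 281
281 mod 13 = 8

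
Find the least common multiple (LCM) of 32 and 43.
1376

First find GCD(32, 43) using the Euclidean algorithm:
32 = 0 × 43 + 32
43 = 1 × 32 + 11
32 = 2 × 11 + 10
11 = 1 × 10 + 1
10 = 10 × 1 + 0
GCD(32, 43) = 1

LCM formula: LCM(a, b) = (a × b) / GCD(a, b)
LCM(32, 43) = (32 × 43) / 1
LCM(32, 43) = 1376 / 1
LCM(32, 43) = 1376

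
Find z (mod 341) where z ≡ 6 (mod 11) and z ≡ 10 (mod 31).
M = 11 × 31 = 341. M₁ = 31, y₁ ≡ 5 (mod 11). M₂ = 11, y₂ ≡ 17 (mod 31). z = 6×31×5 + 10×11×17 ≡ 72 (mod 341)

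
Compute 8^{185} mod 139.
8

Using successive squaring:
Binary expansion of 185: 10111001
Powers of 8 mod 139 (each is the square of the previous):
  8^1 ≡ 8 (mod 139)
  8^2 ≡ 8² = 64 ≡ 64 (mod 139)
  8^4 ≡ 64² = 4096 ≡ 65 (mod 139)
  8^8 ≡ 65² = 4225 ≡ 55 (mod 139)
  8^16 ≡ 55² = 3025 ≡ 106 (mod 139)
  8^32 ≡ 106² = 11236 ≡ 116 (mod 139)
  8^64 ≡ 116² = 13456 ≡ 112 (mod 139)
  8^128 ≡ 112² = 12544 ≡ 34 (mod 139)
185 = 128 + 32 + 16 + 8 + 1, so 8^185 = 8^128 × 8^32 × 8^16 × 8^8 × 8^1 ≡ 34 × 116 × 106 × 55 × 8 (mod 139)
Multiplying step by step:
  34 × 116 = 3944 ≡ 52 (mod 139)
  52 × 106 = 5512 ≡ 91 (mod 139)
  91 × 55 = 5005 ≡ 1 (mod 139)
  1 × 8 = 8 ≡ 8 (mod 139)
Result: 8^185 ≡ 8 (mod 139)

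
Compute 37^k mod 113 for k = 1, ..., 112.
g^1, g^2, ..., g^{112} mod 113: {37, 13, 29, 56, 38, 50, 42, 85, 94, 88, 92, 14, 66, 69, 67, 106, 80, 22, 23, 60, 73, 102, 45, 83, 20, 62, 34, 15, 103, 82, 96, 49, 5, 72, 65, 32, 54, 77, 24, 97, 86, 18, 101, 8, 70, 104, 6, 109, 78, 61, 110, 2, 74, 26, 58, 112, 76, 100, 84, 57, 75, 63, 71, 28, 19, 25, 21, 99, 47, 44, 46, 7, 33, 91, 90, 53, 40, 11, 68, 30, 93, 51, 79, 98, 10, 31, 17, 64, 108, 41, 48, 81, 59, 36, 89, 16, 27, 95, 12, 105, 43, 9, 107, 4, 35, 52, 3, 111, 39, 87, 55, 1}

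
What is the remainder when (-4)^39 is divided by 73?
Using repeated squaring. (-4) ≡ 69 (mod 73). 39 = 32 + 4 + 2 + 1 (binary 100111). Repeated squaring mod 73: 69^1 ≡ 69; 69^2 ≡ 69² = 4761 ≡ 16; 69^4 ≡ 16² = 256 ≡ 37; 69^8 ≡ 37² = 1369 ≡ 55; 69^16 ≡ 55² = 3025 ≡ 32; 69^32 ≡ 32² = 1024 ≡ 2. Multiply: (-4)^39 ≡ 69^32 × 69^4 × 69^2 × 69^1 ≡ 2 × 37 × 16 × 69 (mod 73): 2 × 37 = 74 ≡ 1; 1 × 16 = 16 ≡ 16; 16 × 69 = 1104 ≡ 9. So (-4)^39 ≡ 9 (mod 73).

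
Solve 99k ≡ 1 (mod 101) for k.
50

Using Extended Euclidean Algorithm:
gcd(99, 101) = 1
Bezout coefficients: 99 × 50 + 101 × -49 = 1
So 99 × 50 ≡ 1 (mod 101)
The inverse is 50 mod 101 = 50
Verification: 99 × 50 = 4950 = 49 × 101 + 1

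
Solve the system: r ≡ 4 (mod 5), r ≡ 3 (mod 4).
M = 5 × 4 = 20. M₁ = 4, y₁ ≡ 4 (mod 5). M₂ = 5, y₂ ≡ 1 (mod 4). r = 4×4×4 + 3×5×1 ≡ 19 (mod 20)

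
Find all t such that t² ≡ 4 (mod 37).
The square roots of 4 mod 37 are 35 and 2. Verify: 35² = 1225 ≡ 4 (mod 37)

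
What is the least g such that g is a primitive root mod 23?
p - 1 = 22 has prime divisors 2, 11. h is a primitive root mod 23 iff h^(22/q) ≢ 1 (mod 23) for each such q.
h = 2: 2^11 ≡ 1, 2^2 ≡ 4 (mod 23); 2^11 ≡ 1, so not a primitive root.
h = 3: 3^11 ≡ 1, 3^2 ≡ 9 (mod 23); 3^11 ≡ 1, so not a primitive root.
h = 4: 4^11 ≡ 1, 4^2 ≡ 16 (mod 23); 4^11 ≡ 1, so not a primitive root.
h = 5: 5^11 ≡ 22, 5^2 ≡ 2 (mod 23); none is 1, so 5 has order 22 and is a primitive root.
The smallest primitive root mod 23 is g = 5.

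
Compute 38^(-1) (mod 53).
38^(-1) ≡ 7 (mod 53). Verification: 38 × 7 = 266 ≡ 1 (mod 53)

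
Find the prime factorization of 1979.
1979

Divide by primes starting from smallest:
1979 ÷ 1979 = 1

1979 = 1979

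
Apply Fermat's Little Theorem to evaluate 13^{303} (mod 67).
5

By Fermat's Little Theorem, a^(p-1) ≡ 1 (mod p) for prime p and gcd(a, p) = 1
Here p = 67, so 13^66 ≡ 1 (mod 67)
We can reduce the exponent: 303 mod 66 = 39
So 13^303 ≡ 13^39 (mod 67)
Computing: 13^39 mod 67 = 5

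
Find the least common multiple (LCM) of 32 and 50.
800

First find GCD(32, 50) using the Euclidean algorithm:
32 = 0 × 50 + 32
50 = 1 × 32 + 18
32 = 1 × 18 + 14
18 = 1 × 14 + 4
14 = 3 × 4 + 2
4 = 2 × 2 + 0
GCD(32, 50) = 2

LCM formula: LCM(a, b) = (a × b) / GCD(a, b)
LCM(32, 50) = (32 × 50) / 2
LCM(32, 50) = 1600 / 2
LCM(32, 50) = 800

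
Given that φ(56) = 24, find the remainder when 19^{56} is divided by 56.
By Euler: 19^{24} ≡ 1 (mod 56) since gcd(19, 56) = 1. 56 = 2×24 + 8. So 19^{56} ≡ 19^{8} ≡ 25 (mod 56)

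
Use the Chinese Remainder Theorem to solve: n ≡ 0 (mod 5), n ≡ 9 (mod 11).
20

Using the Chinese Remainder Theorem:
M = product of moduli = 55
For equation 1: M_1 = 11, 11 ≡ 1 (mod 5), inverse of 11 mod 5 is 1 (check: 1 × 1 = 1 ≡ 1 (mod 5))
For equation 2: M_2 = 5, 5 ≡ 5 (mod 11), inverse of 5 mod 11 is 9 (check: 5 × 9 = 45 ≡ 1 (mod 11))
Combine: n ≡ Σ r_i×M_i×(M_i⁻¹ mod m_i) = 0×11×1 + 9×5×9 = 0 + 405 = 405
405 mod 55 = 20
n ≡ 20 (mod 55)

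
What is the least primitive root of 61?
2

A primitive root g modulo p has order p-1 = 60
Prime divisors of 60: [2, 3, 5]
g is a primitive root iff g^(60/q) ≢ 1 (mod 61) for each prime divisor q
Testing small values:
  g = 2: 2^30 ≡ 60, 2^20 ≡ 47, 2^12 ≡ 9 (mod 61) → none is 1, primitive root!
The smallest primitive root is 2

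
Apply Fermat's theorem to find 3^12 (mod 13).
By Fermat's Little Theorem, 3^{12} ≡ 1 (mod 13) since 13 is prime and gcd(3, 13) = 1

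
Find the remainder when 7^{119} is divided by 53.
By Fermat: 7^{52} ≡ 1 (mod 53). 119 = 2×52 + 15. So 7^{119} ≡ 7^{15} ≡ 4 (mod 53)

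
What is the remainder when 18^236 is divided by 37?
Using Fermat: 18^{36} ≡ 1 (mod 37). 236 ≡ 20 (mod 36). So 18^{236} ≡ 18^{20} ≡ 9 (mod 37)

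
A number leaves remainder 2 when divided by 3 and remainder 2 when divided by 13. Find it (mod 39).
M = 3 × 13 = 39. M₁ = 13, y₁ ≡ 1 (mod 3). M₂ = 3, y₂ ≡ 9 (mod 13). x = 2×13×1 + 2×3×9 ≡ 2 (mod 39)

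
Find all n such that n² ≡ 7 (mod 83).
The square roots of 7 mod 83 are 16 and 67. Verify: 16² = 256 ≡ 7 (mod 83)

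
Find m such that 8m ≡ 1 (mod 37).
8^(-1) ≡ 14 (mod 37). Verification: 8 × 14 = 112 ≡ 1 (mod 37)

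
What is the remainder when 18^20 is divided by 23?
Using repeated squaring. 20 = 16 + 4 (binary 10100). Repeated squaring mod 23: 18^1 ≡ 18; 18^2 ≡ 18² = 324 ≡ 2; 18^4 ≡ 2² = 4 ≡ 4; 18^8 ≡ 4² = 16 ≡ 16; 18^16 ≡ 16² = 256 ≡ 3. Multiply: 18^20 = 18^16 × 18^4 ≡ 3 × 4 (mod 23): 3 × 4 = 12 ≡ 12. So 18^20 ≡ 12 (mod 23).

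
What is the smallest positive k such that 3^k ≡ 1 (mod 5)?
Powers of 3 mod 5: 3^1≡3, 3^2≡4, 3^3≡2, 3^4≡1. Order = 4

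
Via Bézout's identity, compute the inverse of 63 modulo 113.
Extended GCD: 63(-52) + 113(29) = 1. So 63^(-1) ≡ 61 ≡ 61 (mod 113). Verify: 63 × 61 = 3843 ≡ 1 (mod 113)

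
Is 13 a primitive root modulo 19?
Yes

To verify, check if 13^(18/q) ≢ 1 (mod 19) for each prime divisor q of 18
Divisors of 18 = 18: [1, 2, 3, 6, 9, 18]
  13^(18/2) = 13^9 ≡ 18 (mod 19)
  13^(18/3) = 13^6 ≡ 11 (mod 19)
Conclusion: 13 is a primitive root modulo 19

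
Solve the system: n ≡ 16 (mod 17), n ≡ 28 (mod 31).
M = 17 × 31 = 527. M₁ = 31, y₁ ≡ 11 (mod 17). M₂ = 17, y₂ ≡ 11 (mod 31). n = 16×31×11 + 28×17×11 ≡ 152 (mod 527)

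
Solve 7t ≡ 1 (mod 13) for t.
2

Using Extended Euclidean Algorithm:
gcd(7, 13) = 1
Bezout coefficients: 7 × 2 + 13 × -1 = 1
So 7 × 2 ≡ 1 (mod 13)
The inverse is 2 mod 13 = 2
Verification: 7 × 2 = 14 = 1 × 13 + 1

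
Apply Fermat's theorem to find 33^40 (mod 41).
By Fermat's Little Theorem, 33^{40} ≡ 1 (mod 41) since 41 is prime and gcd(33, 41) = 1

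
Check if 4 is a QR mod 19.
By Euler's criterion: 4^{9} ≡ 1 (mod 19). Since this equals 1, 4 is a QR.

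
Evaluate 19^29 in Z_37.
Using repeated squaring. 29 = 16 + 8 + 4 + 1 (binary 11101). Repeated squaring mod 37: 19^1 ≡ 19; 19^2 ≡ 19² = 361 ≡ 28; 19^4 ≡ 28² = 784 ≡ 7; 19^8 ≡ 7² = 49 ≡ 12; 19^16 ≡ 12² = 144 ≡ 33. Multiply: 19^29 = 19^16 × 19^8 × 19^4 × 19^1 ≡ 33 × 12 × 7 × 19 (mod 37): 33 × 12 = 396 ≡ 26; 26 × 7 = 182 ≡ 34; 34 × 19 = 646 ≡ 17. So 19^29 ≡ 17 (mod 37).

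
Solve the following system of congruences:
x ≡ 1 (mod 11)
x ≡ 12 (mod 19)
12

Using the Chinese Remainder Theorem:
M = product of moduli = 209
For equation 1: M_1 = 19, 19 ≡ 8 (mod 11), inverse of 19 mod 11 is 7 (check: 8 × 7 = 56 ≡ 1 (mod 11))
For equation 2: M_2 = 11, 11 ≡ 11 (mod 19), inverse of 11 mod 19 is 7 (check: 11 × 7 = 77 ≡ 1 (mod 19))
Combine: x ≡ Σ r_i×M_i×(M_i⁻¹ mod m_i) = 1×19×7 + 12×11×7 = 133 + 924 = 1057
1057 mod 209 = 12
x ≡ 12 (mod 209)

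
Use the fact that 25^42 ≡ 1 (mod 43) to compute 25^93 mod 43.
By Fermat: 25^{42} ≡ 1 (mod 43). 93 = 2×42 + 9. So 25^{93} ≡ 25^{9} ≡ 11 (mod 43)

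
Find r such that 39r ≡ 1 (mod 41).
39^(-1) ≡ 20 (mod 41). Verification: 39 × 20 = 780 ≡ 1 (mod 41)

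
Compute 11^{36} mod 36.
1

Using successive squaring:
Binary expansion of 36: 100100
Powers of 11 mod 36 (each is the square of the previous):
  11^1 ≡ 11 (mod 36)
  11^2 ≡ 11² = 121 ≡ 13 (mod 36)
  11^4 ≡ 13² = 169 ≡ 25 (mod 36)
  11^8 ≡ 25² = 625 ≡ 13 (mod 36)
  11^16 ≡ 13² = 169 ≡ 25 (mod 36)
  11^32 ≡ 25² = 625 ≡ 13 (mod 36)
36 = 32 + 4, so 11^36 = 11^32 × 11^4 ≡ 13 × 25 (mod 36)
Multiplying step by step:
  13 × 25 = 325 ≡ 1 (mod 36)
Result: 11^36 ≡ 1 (mod 36)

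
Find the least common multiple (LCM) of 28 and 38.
532

First find GCD(28, 38) using the Euclidean algorithm:
28 = 0 × 38 + 28
38 = 1 × 28 + 10
28 = 2 × 10 + 8
10 = 1 × 8 + 2
8 = 4 × 2 + 0
GCD(28, 38) = 2

LCM formula: LCM(a, b) = (a × b) / GCD(a, b)
LCM(28, 38) = (28 × 38) / 2
LCM(28, 38) = 1064 / 2
LCM(28, 38) = 532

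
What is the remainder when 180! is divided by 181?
By Wilson's theorem, (180)! ≡ -1 ≡ 180 (mod 181)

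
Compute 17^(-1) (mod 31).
17^(-1) ≡ 11 (mod 31). Verification: 17 × 11 = 187 ≡ 1 (mod 31)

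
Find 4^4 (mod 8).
4 = 4 (binary 100). Repeated squaring mod 8: 4^1 ≡ 4; 4^2 ≡ 4² = 16 ≡ 0; 4^4 ≡ 0² = 0 ≡ 0. So 4^4 ≡ 0 (mod 8).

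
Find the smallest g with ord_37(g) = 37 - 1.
p - 1 = 36 has prime divisors 2, 3. h is a primitive root mod 37 iff h^(36/q) ≢ 1 (mod 37) for each such q.
h = 2: 2^18 ≡ 36, 2^12 ≡ 26 (mod 37); none is 1, so 2 has order 36 and is a primitive root.
The smallest primitive root mod 37 is g = 2.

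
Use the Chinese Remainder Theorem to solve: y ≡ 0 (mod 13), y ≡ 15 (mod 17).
M = 13 × 17 = 221. M₁ = 17, y₁ ≡ 10 (mod 13). M₂ = 13, y₂ ≡ 4 (mod 17). y = 0×17×10 + 15×13×4 ≡ 117 (mod 221)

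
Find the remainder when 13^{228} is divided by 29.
By Fermat: 13^{28} ≡ 1 (mod 29). 228 = 8×28 + 4. So 13^{228} ≡ 13^{4} ≡ 25 (mod 29)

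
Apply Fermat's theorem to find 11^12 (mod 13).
By Fermat's Little Theorem, 11^{12} ≡ 1 (mod 13) since 13 is prime and gcd(11, 13) = 1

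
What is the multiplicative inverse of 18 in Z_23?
9

Using Extended Euclidean Algorithm:
gcd(18, 23) = 1
Bezout coefficients: 18 × 9 + 23 × -7 = 1
So 18 × 9 ≡ 1 (mod 23)
The inverse is 9 mod 23 = 9
Verification: 18 × 9 = 162 = 7 × 23 + 1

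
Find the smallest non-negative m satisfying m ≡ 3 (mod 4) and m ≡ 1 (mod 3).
M = 4 × 3 = 12. M₁ = 3, y₁ ≡ 3 (mod 4). M₂ = 4, y₂ ≡ 1 (mod 3). m = 3×3×3 + 1×4×1 ≡ 7 (mod 12)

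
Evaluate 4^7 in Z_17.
7 = 4 + 2 + 1 (binary 111). Repeated squaring mod 17: 4^1 ≡ 4; 4^2 ≡ 4² = 16 ≡ 16; 4^4 ≡ 16² = 256 ≡ 1. Multiply: 4^7 = 4^4 × 4^2 × 4^1 ≡ 1 × 16 × 4 (mod 17): 1 × 16 = 16 ≡ 16; 16 × 4 = 64 ≡ 13. So 4^7 ≡ 13 (mod 17).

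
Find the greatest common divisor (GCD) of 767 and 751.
1

Using the Euclidean algorithm:
767 = 1 × 751 + 16
751 = 46 × 16 + 15
16 = 1 × 15 + 1
15 = 15 × 1 + 0

GCD(767, 751) = 1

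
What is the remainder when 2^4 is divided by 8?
4 = 4 (binary 100). Repeated squaring mod 8: 2^1 ≡ 2; 2^2 ≡ 2² = 4 ≡ 4; 2^4 ≡ 4² = 16 ≡ 0. So 2^4 ≡ 0 (mod 8).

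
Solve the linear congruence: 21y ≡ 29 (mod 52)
41

Since gcd(21, 52) = 1 divides 29, a solution exists.
Multiply both sides by the inverse of 21 mod 52:
  21^(-1) mod 52 = 5
  x ≡ 5 × 29 ≡ 145 ≡ 41 (mod 52)
Verification: 21 × 41 = 861 = 16 × 52 + 29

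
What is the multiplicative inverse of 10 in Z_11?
10^(-1) ≡ 10 (mod 11). Verification: 10 × 10 = 100 ≡ 1 (mod 11)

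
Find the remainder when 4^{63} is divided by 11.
By Fermat: 4^{10} ≡ 1 (mod 11). 63 = 6×10 + 3. So 4^{63} ≡ 4^{3} ≡ 9 (mod 11)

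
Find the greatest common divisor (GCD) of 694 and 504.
2

Using the Euclidean algorithm:
694 = 1 × 504 + 190
504 = 2 × 190 + 124
190 = 1 × 124 + 66
124 = 1 × 66 + 58
66 = 1 × 58 + 8
58 = 7 × 8 + 2
8 = 4 × 2 + 0

GCD(694, 504) = 2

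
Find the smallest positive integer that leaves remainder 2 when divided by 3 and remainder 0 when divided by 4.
M = 3 × 4 = 12. M₁ = 4, y₁ ≡ 1 (mod 3). M₂ = 3, y₂ ≡ 3 (mod 4). x = 2×4×1 + 0×3×3 ≡ 8 (mod 12). The smallest positive such number is 8.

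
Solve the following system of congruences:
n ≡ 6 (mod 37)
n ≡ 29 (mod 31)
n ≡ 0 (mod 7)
3780

Using the Chinese Remainder Theorem:
M = product of moduli = 8029
For equation 1: M_1 = 217, 217 ≡ 32 (mod 37), inverse of 217 mod 37 is 22 (check: 32 × 22 = 704 ≡ 1 (mod 37))
For equation 2: M_2 = 259, 259 ≡ 11 (mod 31), inverse of 259 mod 31 is 17 (check: 11 × 17 = 187 ≡ 1 (mod 31))
For equation 3: M_3 = 1147, 1147 ≡ 6 (mod 7), inverse of 1147 mod 7 is 6 (check: 6 × 6 = 36 ≡ 1 (mod 7))
Combine: n ≡ Σ r_i×M_i×(M_i⁻¹ mod m_i) = 6×217×22 + 29×259×17 + 0×1147×6 = 28644 + 127687 + 0 = 156331
156331 mod 8029 = 3780
n ≡ 3780 (mod 8029)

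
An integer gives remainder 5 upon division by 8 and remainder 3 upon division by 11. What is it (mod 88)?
M = 8 × 11 = 88. M₁ = 11, y₁ ≡ 3 (mod 8). M₂ = 8, y₂ ≡ 7 (mod 11). m = 5×11×3 + 3×8×7 ≡ 69 (mod 88). The smallest positive such number is 69.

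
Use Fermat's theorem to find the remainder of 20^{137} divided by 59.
12

By Fermat's Little Theorem, a^(p-1) ≡ 1 (mod p) for prime p and gcd(a, p) = 1
Here p = 59, so 20^58 ≡ 1 (mod 59)
We can reduce the exponent: 137 mod 58 = 21
So 20^137 ≡ 20^21 (mod 59)
Computing: 20^21 mod 59 = 12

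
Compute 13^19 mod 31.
Using repeated squaring. 19 = 16 + 2 + 1 (binary 10011). Repeated squaring mod 31: 13^1 ≡ 13; 13^2 ≡ 13² = 169 ≡ 14; 13^4 ≡ 14² = 196 ≡ 10; 13^8 ≡ 10² = 100 ≡ 7; 13^16 ≡ 7² = 49 ≡ 18. Multiply: 13^19 = 13^16 × 13^2 × 13^1 ≡ 18 × 14 × 13 (mod 31): 18 × 14 = 252 ≡ 4; 4 × 13 = 52 ≡ 21. So 13^19 ≡ 21 (mod 31).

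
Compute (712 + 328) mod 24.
8

(712 + 328) = 1040
1040 mod 24 = 8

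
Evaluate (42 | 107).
(42/107) = 42^{53} mod 107 = 1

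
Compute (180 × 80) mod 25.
0

(180 × 80) = 14400
14400 mod 25 = 0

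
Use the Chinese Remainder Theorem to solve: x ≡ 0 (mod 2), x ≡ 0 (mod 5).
M = 2 × 5 = 10. M₁ = 5, y₁ ≡ 1 (mod 2). M₂ = 2, y₂ ≡ 3 (mod 5). x = 0×5×1 + 0×2×3 ≡ 0 (mod 10)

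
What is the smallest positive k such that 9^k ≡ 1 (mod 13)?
Powers of 9 mod 13: 9^1≡9, 9^2≡3, 9^3≡1. Order = 3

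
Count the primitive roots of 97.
32

The number of primitive roots modulo p is φ(p-1) = φ(96)
φ(96) = 32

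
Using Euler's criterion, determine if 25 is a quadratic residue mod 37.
By Euler's criterion: 25^{18} ≡ 1 (mod 37). Since this equals 1, 25 is a QR.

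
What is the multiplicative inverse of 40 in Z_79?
40^(-1) ≡ 2 (mod 79). Verification: 40 × 2 = 80 ≡ 1 (mod 79)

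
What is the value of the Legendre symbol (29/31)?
(29/31) = 29^{15} mod 31 = -1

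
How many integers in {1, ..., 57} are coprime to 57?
36

Prime factorization: 57 = 3 × 19
Using the formula φ(n) = n × Π(1 - 1/p) for each prime factor p:
φ(57) = 57 × (1 - 1/3) × (1 - 1/19)
φ(57) = 36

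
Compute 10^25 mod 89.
Using repeated squaring. 25 = 16 + 8 + 1 (binary 11001). Repeated squaring mod 89: 10^1 ≡ 10; 10^2 ≡ 10² = 100 ≡ 11; 10^4 ≡ 11² = 121 ≡ 32; 10^8 ≡ 32² = 1024 ≡ 45; 10^16 ≡ 45² = 2025 ≡ 67. Multiply: 10^25 = 10^16 × 10^8 × 10^1 ≡ 67 × 45 × 10 (mod 89): 67 × 45 = 3015 ≡ 78; 78 × 10 = 780 ≡ 68. So 10^25 ≡ 68 (mod 89).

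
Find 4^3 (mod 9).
3 = 2 + 1 (binary 11). Repeated squaring mod 9: 4^1 ≡ 4; 4^2 ≡ 4² = 16 ≡ 7. Multiply: 4^3 = 4^2 × 4^1 ≡ 7 × 4 (mod 9): 7 × 4 = 28 ≡ 1. So 4^3 ≡ 1 (mod 9).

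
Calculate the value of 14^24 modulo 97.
Using repeated squaring. 24 = 16 + 8 (binary 11000). Repeated squaring mod 97: 14^1 ≡ 14; 14^2 ≡ 14² = 196 ≡ 2; 14^4 ≡ 2² = 4 ≡ 4; 14^8 ≡ 4² = 16 ≡ 16; 14^16 ≡ 16² = 256 ≡ 62. Multiply: 14^24 = 14^16 × 14^8 ≡ 62 × 16 (mod 97): 62 × 16 = 992 ≡ 22. So 14^24 ≡ 22 (mod 97).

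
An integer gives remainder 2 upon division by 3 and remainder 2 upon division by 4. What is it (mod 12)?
M = 3 × 4 = 12. M₁ = 4, y₁ ≡ 1 (mod 3). M₂ = 3, y₂ ≡ 3 (mod 4). k = 2×4×1 + 2×3×3 ≡ 2 (mod 12). The smallest positive such number is 2.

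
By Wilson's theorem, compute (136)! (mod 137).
By Wilson's theorem, (136)! ≡ -1 ≡ 136 (mod 137)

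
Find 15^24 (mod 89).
Using repeated squaring. 24 = 16 + 8 (binary 11000). Repeated squaring mod 89: 15^1 ≡ 15; 15^2 ≡ 15² = 225 ≡ 47; 15^4 ≡ 47² = 2209 ≡ 73; 15^8 ≡ 73² = 5329 ≡ 78; 15^16 ≡ 78² = 6084 ≡ 32. Multiply: 15^24 = 15^16 × 15^8 ≡ 32 × 78 (mod 89): 32 × 78 = 2496 ≡ 4. So 15^24 ≡ 4 (mod 89).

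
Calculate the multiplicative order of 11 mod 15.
Powers of 11 mod 15: 11^1≡11, 11^2≡1. Order = 2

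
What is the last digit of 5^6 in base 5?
5 ≡ 0 (mod 5). 6 = 4 + 2 (binary 110). Repeated squaring mod 5: 0^1 ≡ 0; 0^2 ≡ 0² = 0 ≡ 0; 0^4 ≡ 0² = 0 ≡ 0. Multiply: 5^6 ≡ 0^4 × 0^2 ≡ 0 × 0 (mod 5): 0 × 0 = 0 ≡ 0. So 5^6 ≡ 0 (mod 5).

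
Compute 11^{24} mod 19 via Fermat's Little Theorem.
1

By Fermat's Little Theorem, a^(p-1) ≡ 1 (mod p) for prime p and gcd(a, p) = 1
Here p = 19, so 11^18 ≡ 1 (mod 19)
We can reduce the exponent: 24 mod 18 = 6
So 11^24 ≡ 11^6 (mod 19)
Computing: 11^6 mod 19 = 1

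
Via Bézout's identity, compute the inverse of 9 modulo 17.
Extended GCD: 9(2) + 17(-1) = 1. So 9^(-1) ≡ 2 ≡ 2 (mod 17). Verify: 9 × 2 = 18 ≡ 1 (mod 17)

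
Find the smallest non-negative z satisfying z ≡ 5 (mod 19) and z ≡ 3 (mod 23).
M = 19 × 23 = 437. M₁ = 23, y₁ ≡ 5 (mod 19). M₂ = 19, y₂ ≡ 17 (mod 23). z = 5×23×5 + 3×19×17 ≡ 233 (mod 437)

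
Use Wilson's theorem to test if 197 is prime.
(196)! mod 197 = 196. Since 196 ≡ -1 (mod 197), 197 is prime.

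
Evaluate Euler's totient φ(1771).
1320

Prime factorization: 1771 = 7 × 11 × 23
Using the formula φ(n) = n × Π(1 - 1/p) for each prime factor p:
φ(1771) = 1771 × (1 - 1/7) × (1 - 1/11) × (1 - 1/23)
φ(1771) = 1320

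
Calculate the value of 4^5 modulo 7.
5 = 4 + 1 (binary 101). Repeated squaring mod 7: 4^1 ≡ 4; 4^2 ≡ 4² = 16 ≡ 2; 4^4 ≡ 2² = 4 ≡ 4. Multiply: 4^5 = 4^4 × 4^1 ≡ 4 × 4 (mod 7): 4 × 4 = 16 ≡ 2. So 4^5 ≡ 2 (mod 7).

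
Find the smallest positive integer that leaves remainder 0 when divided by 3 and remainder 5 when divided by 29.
M = 3 × 29 = 87. M₁ = 29, y₁ ≡ 2 (mod 3). M₂ = 3, y₂ ≡ 10 (mod 29). r = 0×29×2 + 5×3×10 ≡ 63 (mod 87). The smallest positive such number is 63.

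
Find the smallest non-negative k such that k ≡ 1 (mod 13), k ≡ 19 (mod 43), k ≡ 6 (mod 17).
4018

Using the Chinese Remainder Theorem:
M = product of moduli = 9503
For equation 1: M_1 = 731, 731 ≡ 3 (mod 13), inverse of 731 mod 13 is 9 (check: 3 × 9 = 27 ≡ 1 (mod 13))
For equation 2: M_2 = 221, 221 ≡ 6 (mod 43), inverse of 221 mod 43 is 36 (check: 6 × 36 = 216 ≡ 1 (mod 43))
For equation 3: M_3 = 559, 559 ≡ 15 (mod 17), inverse of 559 mod 17 is 8 (check: 15 × 8 = 120 ≡ 1 (mod 17))
Combine: k ≡ Σ r_i×M_i×(M_i⁻¹ mod m_i) = 1×731×9 + 19×221×36 + 6×559×8 = 6579 + 151164 + 26832 = 184575
184575 mod 9503 = 4018
k ≡ 4018 (mod 9503)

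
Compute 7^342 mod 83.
Using Fermat: 7^{82} ≡ 1 (mod 83). 342 ≡ 14 (mod 82). So 7^{342} ≡ 7^{14} ≡ 40 (mod 83)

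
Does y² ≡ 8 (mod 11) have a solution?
By Euler's criterion: 8^{5} ≡ 10 (mod 11). Since this equals -1 (≡ 10), 8 is not a QR.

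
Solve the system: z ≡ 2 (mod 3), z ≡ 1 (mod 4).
M = 3 × 4 = 12. M₁ = 4, y₁ ≡ 1 (mod 3). M₂ = 3, y₂ ≡ 3 (mod 4). z = 2×4×1 + 1×3×3 ≡ 5 (mod 12)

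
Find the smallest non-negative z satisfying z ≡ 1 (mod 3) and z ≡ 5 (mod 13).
M = 3 × 13 = 39. M₁ = 13, y₁ ≡ 1 (mod 3). M₂ = 3, y₂ ≡ 9 (mod 13). z = 1×13×1 + 5×3×9 ≡ 31 (mod 39)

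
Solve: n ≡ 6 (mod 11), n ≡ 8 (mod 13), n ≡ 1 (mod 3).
M = 11 × 13 × 3 = 429. M₁ = 39, y₁ ≡ 2 (mod 11). M₂ = 33, y₂ ≡ 2 (mod 13). M₃ = 143, y₃ ≡ 2 (mod 3). n = 6×39×2 + 8×33×2 + 1×143×2 ≡ 424 (mod 429)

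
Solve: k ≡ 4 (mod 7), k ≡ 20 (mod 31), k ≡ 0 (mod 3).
M = 7 × 31 × 3 = 651. M₁ = 93, y₁ ≡ 4 (mod 7). M₂ = 21, y₂ ≡ 3 (mod 31). M₃ = 217, y₃ ≡ 1 (mod 3). k = 4×93×4 + 20×21×3 + 0×217×1 ≡ 144 (mod 651)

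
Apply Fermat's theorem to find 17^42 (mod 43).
By Fermat's Little Theorem, 17^{42} ≡ 1 (mod 43) since 43 is prime and gcd(17, 43) = 1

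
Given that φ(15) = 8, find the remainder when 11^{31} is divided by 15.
By Euler: 11^{8} ≡ 1 (mod 15) since gcd(11, 15) = 1. 31 = 3×8 + 7. So 11^{31} ≡ 11^{7} ≡ 11 (mod 15)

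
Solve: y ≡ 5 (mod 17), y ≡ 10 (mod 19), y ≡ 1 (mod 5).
M = 17 × 19 × 5 = 1615. M₁ = 95, y₁ ≡ 12 (mod 17). M₂ = 85, y₂ ≡ 17 (mod 19). M₃ = 323, y₃ ≡ 2 (mod 5). y = 5×95×12 + 10×85×17 + 1×323×2 ≡ 1416 (mod 1615)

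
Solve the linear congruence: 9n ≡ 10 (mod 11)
6

Since gcd(9, 11) = 1 divides 10, a solution exists.
Multiply both sides by the inverse of 9 mod 11:
  9^(-1) mod 11 = 5
  x ≡ 5 × 10 ≡ 50 ≡ 6 (mod 11)
Verification: 9 × 6 = 54 = 4 × 11 + 10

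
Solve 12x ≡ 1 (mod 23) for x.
12^(-1) ≡ 2 (mod 23). Verification: 12 × 2 = 24 ≡ 1 (mod 23)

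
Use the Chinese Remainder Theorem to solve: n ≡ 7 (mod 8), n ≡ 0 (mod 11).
M = 8 × 11 = 88. M₁ = 11, y₁ ≡ 3 (mod 8). M₂ = 8, y₂ ≡ 7 (mod 11). n = 7×11×3 + 0×8×7 ≡ 55 (mod 88)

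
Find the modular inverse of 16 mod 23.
16^(-1) ≡ 13 (mod 23). Verification: 16 × 13 = 208 ≡ 1 (mod 23)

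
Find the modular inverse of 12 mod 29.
12^(-1) ≡ 17 (mod 29). Verification: 12 × 17 = 204 ≡ 1 (mod 29)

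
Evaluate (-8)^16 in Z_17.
Using Fermat: (-8)^{16} ≡ 1 (mod 17). 16 ≡ 0 (mod 16). So (-8)^{16} ≡ (-8)^{0} ≡ 1 (mod 17)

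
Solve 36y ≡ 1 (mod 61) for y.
39

Using Extended Euclidean Algorithm:
gcd(36, 61) = 1
Bezout coefficients: 36 × -22 + 61 × 13 = 1
So 36 × -22 ≡ 1 (mod 61)
The inverse is -22 mod 61 = 39
Verification: 36 × 39 = 1404 = 23 × 61 + 1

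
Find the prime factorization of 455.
5 × 7 × 13

Divide by primes starting from smallest:
455 ÷ 5 = 91
91 ÷ 7 = 13
13 ÷ 13 = 1

455 = 5 × 7 × 13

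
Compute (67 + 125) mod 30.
12

(67 + 125) = 192
192 mod 30 = 12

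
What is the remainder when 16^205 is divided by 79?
Using Fermat: 16^{78} ≡ 1 (mod 79). 205 ≡ 49 (mod 78). So 16^{205} ≡ 16^{49} ≡ 2 (mod 79)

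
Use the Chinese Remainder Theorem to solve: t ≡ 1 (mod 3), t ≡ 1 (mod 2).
M = 3 × 2 = 6. M₁ = 2, y₁ ≡ 2 (mod 3). M₂ = 3, y₂ ≡ 1 (mod 2). t = 1×2×2 + 1×3×1 ≡ 1 (mod 6)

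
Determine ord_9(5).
Powers of 5 mod 9: 5^1≡5, 5^2≡7, 5^3≡8, 5^4≡4, 5^5≡2, 5^6≡1. Order = 6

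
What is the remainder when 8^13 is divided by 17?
Using repeated squaring. 13 = 8 + 4 + 1 (binary 1101). Repeated squaring mod 17: 8^1 ≡ 8; 8^2 ≡ 8² = 64 ≡ 13; 8^4 ≡ 13² = 169 ≡ 16; 8^8 ≡ 16² = 256 ≡ 1. Multiply: 8^13 = 8^8 × 8^4 × 8^1 ≡ 1 × 16 × 8 (mod 17): 1 × 16 = 16 ≡ 16; 16 × 8 = 128 ≡ 9. So 8^13 ≡ 9 (mod 17).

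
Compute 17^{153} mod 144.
17

Using successive squaring:
Binary expansion of 153: 10011001
Powers of 17 mod 144 (each is the square of the previous):
  17^1 ≡ 17 (mod 144)
  17^2 ≡ 17² = 289 ≡ 1 (mod 144)
  17^4 ≡ 1² = 1 ≡ 1 (mod 144)
  17^8 ≡ 1² = 1 ≡ 1 (mod 144)
  17^16 ≡ 1² = 1 ≡ 1 (mod 144)
  17^32 ≡ 1² = 1 ≡ 1 (mod 144)
  17^64 ≡ 1² = 1 ≡ 1 (mod 144)
  17^128 ≡ 1² = 1 ≡ 1 (mod 144)
153 = 128 + 16 + 8 + 1, so 17^153 = 17^128 × 17^16 × 17^8 × 17^1 ≡ 1 × 1 × 1 × 17 (mod 144)
Multiplying step by step:
  1 × 1 = 1 ≡ 1 (mod 144)
  1 × 1 = 1 ≡ 1 (mod 144)
  1 × 17 = 17 ≡ 17 (mod 144)
Result: 17^153 ≡ 17 (mod 144)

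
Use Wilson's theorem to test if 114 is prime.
(113)! mod 114 = 0. Since 0 ≢ -1 (mod 114), 114 is not prime.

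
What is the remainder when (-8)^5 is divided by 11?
(-8) ≡ 3 (mod 11). 5 = 4 + 1 (binary 101). Repeated squaring mod 11: 3^1 ≡ 3; 3^2 ≡ 3² = 9 ≡ 9; 3^4 ≡ 9² = 81 ≡ 4. Multiply: (-8)^5 ≡ 3^4 × 3^1 ≡ 4 × 3 (mod 11): 4 × 3 = 12 ≡ 1. So (-8)^5 ≡ 1 (mod 11).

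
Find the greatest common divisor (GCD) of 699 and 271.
1

Using the Euclidean algorithm:
699 = 2 × 271 + 157
271 = 1 × 157 + 114
157 = 1 × 114 + 43
114 = 2 × 43 + 28
43 = 1 × 28 + 15
28 = 1 × 15 + 13
15 = 1 × 13 + 2
13 = 6 × 2 + 1
2 = 2 × 1 + 0

GCD(699, 271) = 1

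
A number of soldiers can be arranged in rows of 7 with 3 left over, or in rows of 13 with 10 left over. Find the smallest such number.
M = 7 × 13 = 91. M₁ = 13, y₁ ≡ 6 (mod 7). M₂ = 7, y₂ ≡ 2 (mod 13). t = 3×13×6 + 10×7×2 ≡ 10 (mod 91). The smallest positive such number is 10.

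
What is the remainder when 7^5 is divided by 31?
5 = 4 + 1 (binary 101). Repeated squaring mod 31: 7^1 ≡ 7; 7^2 ≡ 7² = 49 ≡ 18; 7^4 ≡ 18² = 324 ≡ 14. Multiply: 7^5 = 7^4 × 7^1 ≡ 14 × 7 (mod 31): 14 × 7 = 98 ≡ 5. So 7^5 ≡ 5 (mod 31).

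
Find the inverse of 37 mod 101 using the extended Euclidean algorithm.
Extended GCD: 37(-30) + 101(11) = 1. So 37^(-1) ≡ 71 ≡ 71 (mod 101). Verify: 37 × 71 = 2627 ≡ 1 (mod 101)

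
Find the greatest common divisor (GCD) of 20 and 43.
1

Using the Euclidean algorithm:
20 = 0 × 43 + 20
43 = 2 × 20 + 3
20 = 6 × 3 + 2
3 = 1 × 2 + 1
2 = 2 × 1 + 0

GCD(20, 43) = 1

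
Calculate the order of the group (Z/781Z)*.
700

Prime factorization: 781 = 11 × 71
Using the formula φ(n) = n × Π(1 - 1/p) for each prime factor p:
φ(781) = 781 × (1 - 1/11) × (1 - 1/71)
φ(781) = 700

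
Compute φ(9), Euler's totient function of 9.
6

Prime factorization: 9 = 3^2
Using the formula φ(n) = n × Π(1 - 1/p) for each prime factor p:
φ(9) = 9 × (1 - 1/3)
φ(9) = 6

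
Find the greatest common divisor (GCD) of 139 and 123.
1

Using the Euclidean algorithm:
139 = 1 × 123 + 16
123 = 7 × 16 + 11
16 = 1 × 11 + 5
11 = 2 × 5 + 1
5 = 5 × 1 + 0

GCD(139, 123) = 1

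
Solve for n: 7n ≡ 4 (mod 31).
5

Since gcd(7, 31) = 1 divides 4, a solution exists.
Multiply both sides by the inverse of 7 mod 31:
  7^(-1) mod 31 = 9
  x ≡ 9 × 4 ≡ 36 ≡ 5 (mod 31)
Verification: 7 × 5 = 35 = 1 × 31 + 4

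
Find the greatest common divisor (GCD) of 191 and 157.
1

Using the Euclidean algorithm:
191 = 1 × 157 + 34
157 = 4 × 34 + 21
34 = 1 × 21 + 13
21 = 1 × 13 + 8
13 = 1 × 8 + 5
8 = 1 × 5 + 3
5 = 1 × 3 + 2
3 = 1 × 2 + 1
2 = 2 × 1 + 0

GCD(191, 157) = 1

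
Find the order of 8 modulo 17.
Powers of 8 mod 17: 8^1≡8, 8^2≡13, 8^3≡2, 8^4≡16, 8^5≡9, 8^6≡4, 8^7≡15, 8^8≡1. Order = 8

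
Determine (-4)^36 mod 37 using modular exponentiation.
Using Fermat: (-4)^{36} ≡ 1 (mod 37). 36 ≡ 0 (mod 36). So (-4)^{36} ≡ (-4)^{0} ≡ 1 (mod 37)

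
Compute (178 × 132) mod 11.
0

(178 × 132) = 23496
23496 mod 11 = 0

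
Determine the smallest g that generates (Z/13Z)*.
2

A primitive root g modulo p has order p-1 = 12
Prime divisors of 12: [2, 3]
g is a primitive root iff g^(12/q) ≢ 1 (mod 13) for each prime divisor q
Testing small values:
  g = 2: 2^6 ≡ 12, 2^4 ≡ 3 (mod 13) → none is 1, primitive root!
The smallest primitive root is 2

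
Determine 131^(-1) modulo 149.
131^(-1) ≡ 91 (mod 149). Verification: 131 × 91 = 11921 ≡ 1 (mod 149)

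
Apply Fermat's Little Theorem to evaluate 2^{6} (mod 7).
1

By Fermat's Little Theorem, a^(p-1) ≡ 1 (mod p) for prime p and gcd(a, p) = 1
Here p = 7, so 2^6 ≡ 1 (mod 7)
We can reduce the exponent: 6 mod 6 = 0
So 2^6 ≡ 2^0 (mod 7)
Computing: 2^0 mod 7 = 1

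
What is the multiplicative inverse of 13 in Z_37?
20

Using Extended Euclidean Algorithm:
gcd(13, 37) = 1
Bezout coefficients: 13 × -17 + 37 × 6 = 1
So 13 × -17 ≡ 1 (mod 37)
The inverse is -17 mod 37 = 20
Verification: 13 × 20 = 260 = 7 × 37 + 1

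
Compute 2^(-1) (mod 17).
2^(-1) ≡ 9 (mod 17). Verification: 2 × 9 = 18 ≡ 1 (mod 17)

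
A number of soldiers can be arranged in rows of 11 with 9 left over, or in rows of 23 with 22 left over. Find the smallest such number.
M = 11 × 23 = 253. M₁ = 23, y₁ ≡ 1 (mod 11). M₂ = 11, y₂ ≡ 21 (mod 23). m = 9×23×1 + 22×11×21 ≡ 229 (mod 253). The smallest positive such number is 229.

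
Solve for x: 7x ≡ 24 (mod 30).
12

Since gcd(7, 30) = 1 divides 24, a solution exists.
Multiply both sides by the inverse of 7 mod 30:
  7^(-1) mod 30 = 13
  x ≡ 13 × 24 ≡ 312 ≡ 12 (mod 30)
Verification: 7 × 12 = 84 = 2 × 30 + 24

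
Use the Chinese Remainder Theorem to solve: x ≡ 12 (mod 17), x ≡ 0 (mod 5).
80

Using the Chinese Remainder Theorem:
M = product of moduli = 85
For equation 1: M_1 = 5, 5 ≡ 5 (mod 17), inverse of 5 mod 17 is 7 (check: 5 × 7 = 35 ≡ 1 (mod 17))
For equation 2: M_2 = 17, 17 ≡ 2 (mod 5), inverse of 17 mod 5 is 3 (check: 2 × 3 = 6 ≡ 1 (mod 5))
Combine: x ≡ Σ r_i×M_i×(M_i⁻¹ mod m_i) = 12×5×7 + 0×17×3 = 420 + 0 = 420
420 mod 85 = 80
x ≡ 80 (mod 85)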